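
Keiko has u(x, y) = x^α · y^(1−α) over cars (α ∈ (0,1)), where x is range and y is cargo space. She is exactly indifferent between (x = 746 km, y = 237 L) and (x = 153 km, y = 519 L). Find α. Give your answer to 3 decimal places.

α ≈ 0.331

Set the two utilities equal: 746^α·237^(1−α) = 153^α·519^(1−α).
(746/153)^α = (519/237)^(1−α); take logs: α·ln(746/153) = (1−α)·ln(519/237), i.e. α·1.584288 = (1−α)·0.783844.
With A = 1.584288 and B = 0.783844: α·A = (1−α)·B, so α = B/(A+B) = 0.783844/2.368132 ≈ 0.331.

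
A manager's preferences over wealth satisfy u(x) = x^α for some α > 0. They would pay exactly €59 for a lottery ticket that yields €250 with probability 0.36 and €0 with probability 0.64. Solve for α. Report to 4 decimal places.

Since u(0) = 0, the lottery's EU is 0.36·250^α.
Equating: 59^α = 0.36·250^α, i.e. 0.2360^α = 0.36.
α = ln(0.36) / ln(59/250) = -1.0216512/-1.4439235 ≈ 0.7076.

α ≈ 0.7076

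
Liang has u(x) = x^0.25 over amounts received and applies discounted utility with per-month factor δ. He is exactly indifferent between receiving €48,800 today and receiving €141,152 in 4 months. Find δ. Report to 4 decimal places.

The payoff in 4 months is discounted by δ^4, so u(48800) = δ^4·u(141152) and δ^4 = u(48800)/u(141152).
With u(x) = x^0.25: δ^4 = 48800^0.25/141152^0.25 = (48800/141152)^0.25 = 0.76680.
So δ = 0.76680^(1/4) ≈ 0.9358.

δ ≈ 0.9358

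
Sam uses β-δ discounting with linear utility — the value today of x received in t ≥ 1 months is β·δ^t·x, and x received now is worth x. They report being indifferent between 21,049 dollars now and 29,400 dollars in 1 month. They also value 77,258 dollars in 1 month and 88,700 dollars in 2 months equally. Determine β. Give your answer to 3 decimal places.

β ≈ 0.822

The second indifference involves only future payoffs, so β cancels: β·δ^1·77258 = β·δ^2·88700, giving δ = 77258/88700 = 0.87100.
Substituting δ into 21049 = β·δ·29400: β = 21049/(25607.499) ≈ 0.822.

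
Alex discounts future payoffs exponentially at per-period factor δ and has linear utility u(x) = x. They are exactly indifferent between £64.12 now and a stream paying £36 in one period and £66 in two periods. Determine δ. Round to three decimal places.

The stream is worth 36δ + 66δ² today, so 36δ + 66δ² = 64.12.
That is, 66δ² + 36δ − 64.12 = 0, a quadratic in δ.
δ = (−36 + √(36² + 4·66·64.12)) / (2·66) = (−36 + √18223.68) / 132 ≈ 0.750.

δ ≈ 0.750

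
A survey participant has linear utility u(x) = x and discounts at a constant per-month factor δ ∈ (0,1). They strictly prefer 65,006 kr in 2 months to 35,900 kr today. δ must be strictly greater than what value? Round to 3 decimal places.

The preference means 35900 < δ^2·65006.
Dividing by 65006: δ^2 > 0.55226. Both sides are positive, so the square root keeps the direction.
δ > (35900/65006)^(1/2) ≈ 0.743.

δ > 0.743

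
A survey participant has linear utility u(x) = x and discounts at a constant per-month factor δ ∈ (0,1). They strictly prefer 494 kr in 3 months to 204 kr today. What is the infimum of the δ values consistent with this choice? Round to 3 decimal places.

δ > 0.745

Under u(x) = x this choice says 204 < δ^3·494.
Hence δ^3 > 204/494 = 0.41296, and x ↦ x^(1/3) is increasing on (0,∞).
δ > (204/494)^(1/3) ≈ 0.745.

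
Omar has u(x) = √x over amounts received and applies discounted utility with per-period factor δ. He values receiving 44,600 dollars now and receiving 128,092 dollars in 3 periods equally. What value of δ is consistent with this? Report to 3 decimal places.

δ ≈ 0.839

Equating discounted utilities: u(44600) = δ^3·u(128092) ⇒ δ^3 = u(44600)/u(128092).
With u(x) = √x: δ^3 = √44600/√128092 = √(44600/128092) = 0.59007.
Taking the cube root: δ = 0.59007^(1/3) ≈ 0.839.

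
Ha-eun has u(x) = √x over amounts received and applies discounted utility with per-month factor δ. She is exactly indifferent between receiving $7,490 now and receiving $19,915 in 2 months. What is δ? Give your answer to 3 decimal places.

The payoff in 2 months is discounted by δ^2, so u(7490) = δ^2·u(19915) and δ^2 = u(7490)/u(19915).
Since u(x) = √x, δ^2 = √(7490/19915) = 0.61327.
Hence δ = (0.61327)^(1/2) = 0.78311.

δ ≈ 0.783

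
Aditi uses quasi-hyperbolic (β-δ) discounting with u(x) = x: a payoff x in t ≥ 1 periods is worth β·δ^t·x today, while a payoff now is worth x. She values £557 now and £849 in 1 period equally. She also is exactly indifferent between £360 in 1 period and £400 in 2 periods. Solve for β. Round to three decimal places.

β ≈ 0.729

Both payoffs in the second observation are in the future, so β drops out: δ^1·360 = δ^2·400 ⇒ δ = 360/400 = 0.90000.
Now use the now-vs-future pair: 557 = β·δ·849 gives β = 557/(0.90000·849) ≈ 0.729.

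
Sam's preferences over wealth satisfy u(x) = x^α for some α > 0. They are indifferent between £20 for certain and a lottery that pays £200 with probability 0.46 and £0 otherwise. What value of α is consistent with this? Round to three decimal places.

Since u(0) = 0, the lottery's EU is 0.46·200^α.
Equating: 20^α = 0.46·200^α, i.e. 0.1000^α = 0.46.
α = ln(0.46) / ln(20/200) = -0.776529/-2.302585 ≈ 0.337.

α ≈ 0.337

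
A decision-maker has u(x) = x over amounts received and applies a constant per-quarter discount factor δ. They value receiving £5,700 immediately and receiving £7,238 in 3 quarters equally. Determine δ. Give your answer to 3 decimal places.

δ ≈ 0.923

The payoff in 3 quarters is discounted by δ^3, so u(5700) = δ^3·u(7238) and δ^3 = u(5700)/u(7238).
With u(x) = x: δ^3 = 5700/7238 = 0.78751.
Taking the cube root: δ = 0.78751^(1/3) ≈ 0.923.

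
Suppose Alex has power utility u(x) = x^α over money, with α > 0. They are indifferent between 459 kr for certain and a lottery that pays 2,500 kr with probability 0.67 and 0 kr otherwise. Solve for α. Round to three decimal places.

α ≈ 0.236

Since u(0) = 0, the lottery's EU is 0.67·2500^α.
Setting u(459) equal to that: 459^α = 0.67·2500^α ⇒ (459/2500)^α = 0.67.
Taking logs: α·ln(459/2500) = ln(0.67), so α = -0.400478 / -1.694996 ≈ 0.236.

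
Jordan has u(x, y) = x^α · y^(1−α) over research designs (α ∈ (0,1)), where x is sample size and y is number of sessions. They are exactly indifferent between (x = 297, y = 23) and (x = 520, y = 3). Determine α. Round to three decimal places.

α ≈ 0.784

The Cobb–Douglas utilities coincide, so 297^α·23^(1−α) = 520^α·3^(1−α).
(297/520)^α = (3/23)^(1−α); take logs: α·ln(297/520) = (1−α)·ln(3/23), i.e. α·-0.560097 = (1−α)·-2.036882.
With A = -0.560097 and B = -2.036882: α·A = (1−α)·B, so α = B/(A+B) = -2.036882/-2.596979 ≈ 0.784.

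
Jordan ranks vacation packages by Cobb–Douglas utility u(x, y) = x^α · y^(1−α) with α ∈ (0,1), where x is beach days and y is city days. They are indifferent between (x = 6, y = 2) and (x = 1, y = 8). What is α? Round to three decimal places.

α ≈ 0.436

Set the two utilities equal: 6^α·2^(1−α) = 1^α·8^(1−α).
(6/1)^α = (8/2)^(1−α); take logs: α·ln(6/1) = (1−α)·ln(8/2), i.e. α·1.791759 = (1−α)·1.386294.
So α/(1−α) = (1.386294)/(1.791759) = 0.773706, and α = 0.773706/1.773706 ≈ 0.436.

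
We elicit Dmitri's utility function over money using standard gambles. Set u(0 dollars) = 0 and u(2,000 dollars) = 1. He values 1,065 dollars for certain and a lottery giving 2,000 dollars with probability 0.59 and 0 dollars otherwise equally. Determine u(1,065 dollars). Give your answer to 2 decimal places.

By the standard-gamble method, u(1,065 dollars) is just the indifference probability on the best outcome: 0.59.

0.59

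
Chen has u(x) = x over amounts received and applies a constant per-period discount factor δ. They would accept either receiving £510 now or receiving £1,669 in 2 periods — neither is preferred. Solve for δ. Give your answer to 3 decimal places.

δ ≈ 0.553

Equating discounted utilities: u(510) = δ^2·u(1669) ⇒ δ^2 = u(510)/u(1669).
With u(x) = x: δ^2 = 510/1669 = 0.30557.
So δ = 0.30557^(1/2) ≈ 0.553.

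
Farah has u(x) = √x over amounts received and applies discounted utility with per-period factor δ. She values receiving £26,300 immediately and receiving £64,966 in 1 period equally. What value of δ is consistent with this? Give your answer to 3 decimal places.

Equating discounted utilities: u(26300) = δ·u(64966) ⇒ δ = u(26300)/u(64966).
Since u(x) = √x, δ = √(26300/64966) = 0.63626.

δ ≈ 0.636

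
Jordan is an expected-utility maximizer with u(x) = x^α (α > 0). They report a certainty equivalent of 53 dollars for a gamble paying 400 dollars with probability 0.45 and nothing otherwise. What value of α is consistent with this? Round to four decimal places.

α ≈ 0.3951

The lottery's expected utility is 0.45·u(400) + 0.55·u(0) = 0.45·400^α (since u(0) = 0 for α > 0).
Equating: 53^α = 0.45·400^α, i.e. 0.1325^α = 0.45.
Take logs: α = ln 0.45 / ln(53/400) ≈ 0.395071.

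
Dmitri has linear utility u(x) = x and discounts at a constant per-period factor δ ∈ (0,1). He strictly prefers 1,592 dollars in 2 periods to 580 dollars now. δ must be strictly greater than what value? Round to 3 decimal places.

δ > 0.604

The preference means 580 < δ^2·1592.
So δ^2 > 580/1592 = 0.36432; taking the square root of both positive sides preserves the inequality.
δ > 0.36432^(1/2) = 0.604.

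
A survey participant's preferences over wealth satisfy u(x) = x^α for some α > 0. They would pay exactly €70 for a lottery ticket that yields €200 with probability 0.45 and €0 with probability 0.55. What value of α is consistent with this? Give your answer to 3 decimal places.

The lottery's expected utility is 0.45·u(200) + 0.55·u(0) = 0.45·200^α (since u(0) = 0 for α > 0).
Equating: 70^α = 0.45·200^α, i.e. 0.3500^α = 0.45.
Take logs: α = ln 0.45 / ln(70/200) ≈ 0.76061.

α ≈ 0.761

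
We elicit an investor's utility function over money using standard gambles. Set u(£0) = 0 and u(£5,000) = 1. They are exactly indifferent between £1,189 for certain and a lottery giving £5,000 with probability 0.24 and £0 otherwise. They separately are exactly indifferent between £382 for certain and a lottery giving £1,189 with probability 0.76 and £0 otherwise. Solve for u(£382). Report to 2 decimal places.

First, u(£1,189) = 0.24·u(£5,000) + 0.76·u(£0) = 0.24.
Then u(£382) = 0.76·u(£1,189) + 0.24·u(£0) = 0.76·0.24 + 0.24·0.00 = 0.1824.

0.18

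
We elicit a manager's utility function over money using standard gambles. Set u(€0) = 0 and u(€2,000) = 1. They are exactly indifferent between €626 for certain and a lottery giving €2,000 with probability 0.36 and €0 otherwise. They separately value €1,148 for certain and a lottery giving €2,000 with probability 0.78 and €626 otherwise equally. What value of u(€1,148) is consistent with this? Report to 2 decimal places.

The first gamble pins u(€626): it must equal 0.36·1 + 0.64·0 = 0.36.
Chaining: u(€1,148) = 0.78·1.00 + 0.22·0.36 = 0.8592.

0.86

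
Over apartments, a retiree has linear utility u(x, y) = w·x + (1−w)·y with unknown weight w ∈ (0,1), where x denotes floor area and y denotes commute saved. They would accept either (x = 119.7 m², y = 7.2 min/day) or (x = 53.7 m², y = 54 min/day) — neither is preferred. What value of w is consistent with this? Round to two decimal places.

Indifference: w·119.7 + (1−w)·7.2 = w·53.7 + (1−w)·54.
Rearranging, 66·w − 46.8·(1−w) = 0.
Hence w = 46.8/(66+46.8) = 46.8/112.8 = 0.41.

w = 0.41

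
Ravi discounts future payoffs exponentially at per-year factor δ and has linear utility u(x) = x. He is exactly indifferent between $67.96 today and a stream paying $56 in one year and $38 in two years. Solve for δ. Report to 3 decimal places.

Present value of the stream is 56·δ + 38·δ². Indifference gives 56δ + 38δ² = 67.96.
That is, 38δ² + 56δ − 67.96 = 0, a quadratic in δ.
δ = (−56 + √(56² + 4·38·67.96)) / (2·38) = (−56 + √13465.92) / 76 ≈ 0.790.

δ ≈ 0.790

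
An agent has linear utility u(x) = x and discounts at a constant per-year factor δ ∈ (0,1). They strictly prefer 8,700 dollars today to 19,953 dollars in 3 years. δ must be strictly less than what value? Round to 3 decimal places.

δ < 0.758

Under u(x) = x this choice says 8700 > δ^3·19953.
So δ^3 < 8700/19953 = 0.43602; taking the cube root of both positive sides preserves the inequality.
δ < (8700/19953)^(1/3) ≈ 0.758.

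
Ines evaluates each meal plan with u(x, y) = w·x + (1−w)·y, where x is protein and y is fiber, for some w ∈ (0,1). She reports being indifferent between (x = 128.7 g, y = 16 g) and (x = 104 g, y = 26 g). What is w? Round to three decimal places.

w = 0.288

Indifference: w·128.7 + (1−w)·16 = w·104 + (1−w)·26.
Collecting terms: w·24.7 = (1−w)·10.
Hence w = 10/(24.7+10) = 10/34.7 = 0.288.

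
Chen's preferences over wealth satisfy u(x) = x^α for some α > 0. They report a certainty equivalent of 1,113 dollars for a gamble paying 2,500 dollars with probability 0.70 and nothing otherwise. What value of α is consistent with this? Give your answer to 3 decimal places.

α ≈ 0.441

Since u(0) = 0, the lottery's EU is 0.70·2500^α.
Setting u(1113) equal to that: 1113^α = 0.70·2500^α ⇒ (1113/2500)^α = 0.70.
Taking logs: α·ln(1113/2500) = ln(0.70), so α = -0.356675 / -0.809232 ≈ 0.441.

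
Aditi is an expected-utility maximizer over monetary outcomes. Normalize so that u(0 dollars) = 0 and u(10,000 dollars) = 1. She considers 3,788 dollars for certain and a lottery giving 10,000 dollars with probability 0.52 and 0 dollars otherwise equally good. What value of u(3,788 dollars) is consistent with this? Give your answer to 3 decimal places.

0.520

The indifference gives u(3,788 dollars) = 0.52·u(10,000 dollars) + 0.48·u(0 dollars) = 0.52·1 + 0.48·0 = 0.52.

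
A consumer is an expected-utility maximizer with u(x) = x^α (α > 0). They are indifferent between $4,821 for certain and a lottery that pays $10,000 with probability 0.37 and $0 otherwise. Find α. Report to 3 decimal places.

α ≈ 1.363

EU(lottery) = 0.37·10000^α + 0.63·0 = 0.37·10000^α.
Setting u(4821) equal to that: 4821^α = 0.37·10000^α ⇒ (4821/10000)^α = 0.37.
Take logs: α = ln 0.37 / ln(4821/10000) ≈ 1.36273.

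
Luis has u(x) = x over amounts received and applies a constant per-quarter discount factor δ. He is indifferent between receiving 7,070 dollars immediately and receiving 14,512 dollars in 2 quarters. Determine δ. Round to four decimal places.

Equating discounted utilities: u(7070) = δ^2·u(14512) ⇒ δ^2 = u(7070)/u(14512).
With u(x) = x: δ^2 = 7070/14512 = 0.48718.
Hence δ = (0.48718)^(1/2) = 0.697985.

δ ≈ 0.6980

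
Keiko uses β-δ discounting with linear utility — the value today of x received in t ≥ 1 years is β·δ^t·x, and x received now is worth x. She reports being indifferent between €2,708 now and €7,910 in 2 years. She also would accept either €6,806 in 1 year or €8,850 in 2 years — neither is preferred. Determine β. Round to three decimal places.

The second indifference involves only future payoffs, so β cancels: β·δ^1·6806 = β·δ^2·8850, giving δ = 6806/8850 = 0.76904.
Substituting δ into 2708 = β·δ^2·7910: β = 2708/(4678.147) ≈ 0.579.

β ≈ 0.579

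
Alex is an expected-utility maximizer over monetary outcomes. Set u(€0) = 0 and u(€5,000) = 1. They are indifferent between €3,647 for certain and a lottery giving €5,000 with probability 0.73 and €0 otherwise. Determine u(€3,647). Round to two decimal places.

u(€3,647) equals the lottery's expected utility: 0.73·1 + 0.27·0 = 0.73.

0.73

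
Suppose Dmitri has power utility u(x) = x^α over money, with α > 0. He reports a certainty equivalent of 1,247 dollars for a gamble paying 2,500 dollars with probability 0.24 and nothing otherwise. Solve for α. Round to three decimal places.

α ≈ 2.052

The lottery's expected utility is 0.24·u(2500) + 0.76·u(0) = 0.24·2500^α (since u(0) = 0 for α > 0).
Equating: 1247^α = 0.24·2500^α, i.e. 0.4988^α = 0.24.
Take logs: α = ln 0.24 / ln(1247/2500) ≈ 2.05178.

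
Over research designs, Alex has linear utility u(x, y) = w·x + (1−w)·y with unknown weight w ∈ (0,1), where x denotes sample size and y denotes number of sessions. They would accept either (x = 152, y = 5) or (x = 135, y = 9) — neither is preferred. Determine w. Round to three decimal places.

w = 0.190

Equating utilities: w·152 + (1−w)·5 = w·135 + (1−w)·9.
w·(152−135) = (1−w)·(9−5), i.e. w·17 = (1−w)·4.
So w/(1−w) = 4/17 = 0.2353, giving w = 4/(17+4) = 0.190.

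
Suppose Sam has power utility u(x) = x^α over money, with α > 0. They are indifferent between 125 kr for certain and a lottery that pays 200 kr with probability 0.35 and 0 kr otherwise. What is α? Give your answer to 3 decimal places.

The lottery's expected utility is 0.35·u(200) + 0.65·u(0) = 0.35·200^α (since u(0) = 0 for α > 0).
Indifference: 125^α = 0.35·200^α, so (125/200)^α = 0.35.
Take logs: α = ln 0.35 / ln(125/200) ≈ 2.23365.

α ≈ 2.234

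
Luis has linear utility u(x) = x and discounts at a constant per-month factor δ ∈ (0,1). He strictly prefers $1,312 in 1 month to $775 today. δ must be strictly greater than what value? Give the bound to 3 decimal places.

δ > 0.591

The preference means 775 < δ·1312.
So δ > 775/1312 = 0.59070.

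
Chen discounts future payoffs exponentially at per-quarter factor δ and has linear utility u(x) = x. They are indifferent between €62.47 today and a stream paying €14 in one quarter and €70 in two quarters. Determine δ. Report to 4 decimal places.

δ ≈ 0.8500

Present value of the stream is 14·δ + 70·δ². Indifference gives 14δ + 70δ² = 62.47.
Rearranged: 70δ² + 14δ − 62.47 = 0.
δ = (−14 + √(14² + 4·70·62.47)) / (2·70) = (−14 + √17687.60) / 140 ≈ 0.8500.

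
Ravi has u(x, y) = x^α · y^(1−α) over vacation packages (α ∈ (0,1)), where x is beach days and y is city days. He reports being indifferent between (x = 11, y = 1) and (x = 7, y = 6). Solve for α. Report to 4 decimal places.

Indifference: 11^α · 1^(1−α) = 7^α · 6^(1−α).
Rearrange to (11/7)^α = (6/1)^(1−α) and take logs: α·0.4519851 = (1−α)·1.7917595.
With A = 0.4519851 and B = 1.7917595: α·A = (1−α)·B, so α = B/(A+B) = 1.7917595/2.2437446 ≈ 0.7986.

α ≈ 0.7986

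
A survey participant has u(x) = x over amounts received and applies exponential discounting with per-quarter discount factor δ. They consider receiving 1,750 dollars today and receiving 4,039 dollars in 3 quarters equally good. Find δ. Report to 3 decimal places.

Equating discounted utilities: u(1750) = δ^3·u(4039) ⇒ δ^3 = u(1750)/u(4039).
With u(x) = x: δ^3 = 1750/4039 = 0.43328.
So δ = 0.43328^(1/3) ≈ 0.757.

δ ≈ 0.757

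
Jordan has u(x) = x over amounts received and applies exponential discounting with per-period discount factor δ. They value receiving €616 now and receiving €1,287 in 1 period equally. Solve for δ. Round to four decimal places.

The payoff in 1 period is discounted by δ, so u(616) = δ·u(1287) and δ = u(616)/u(1287).
With u(x) = x: δ = 616/1287 = 0.47863.

δ ≈ 0.4786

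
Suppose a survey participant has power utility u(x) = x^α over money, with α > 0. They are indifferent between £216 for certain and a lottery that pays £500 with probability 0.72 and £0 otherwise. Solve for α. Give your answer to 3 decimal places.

α ≈ 0.391

The lottery's expected utility is 0.72·u(500) + 0.28·u(0) = 0.72·500^α (since u(0) = 0 for α > 0).
Equating: 216^α = 0.72·500^α, i.e. 0.4320^α = 0.72.
Taking logs: α·ln(216/500) = ln(0.72), so α = -0.328504 / -0.839330 ≈ 0.391.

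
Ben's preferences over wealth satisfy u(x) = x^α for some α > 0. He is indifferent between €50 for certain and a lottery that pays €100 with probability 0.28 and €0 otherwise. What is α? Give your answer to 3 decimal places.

α ≈ 1.837

The lottery's expected utility is 0.28·u(100) + 0.72·u(0) = 0.28·100^α (since u(0) = 0 for α > 0).
Setting u(50) equal to that: 50^α = 0.28·100^α ⇒ (50/100)^α = 0.28.
Take logs: α = ln 0.28 / ln(50/100) ≈ 1.83650.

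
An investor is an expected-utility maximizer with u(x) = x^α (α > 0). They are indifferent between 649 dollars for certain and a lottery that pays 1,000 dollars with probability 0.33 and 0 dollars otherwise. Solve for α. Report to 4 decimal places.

EU(lottery) = 0.33·1000^α + 0.67·0 = 0.33·1000^α.
Equating: 649^α = 0.33·1000^α, i.e. 0.6490^α = 0.33.
Take logs: α = ln 0.33 / ln(649/1000) ≈ 2.564434.

α ≈ 2.5644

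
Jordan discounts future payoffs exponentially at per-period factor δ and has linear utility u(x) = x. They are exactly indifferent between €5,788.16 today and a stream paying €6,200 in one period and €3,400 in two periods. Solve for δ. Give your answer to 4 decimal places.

Equating present values: 5788.16 = 6200δ + 3400δ².
Rearranged: 3400δ² + 6200δ − 5788.16 = 0.
δ = (−6200 + √(6200² + 4·3400·5788.16)) / (2·3400) = (−6200 + √117158976.00) / 6800 ≈ 0.6800.

δ ≈ 0.6800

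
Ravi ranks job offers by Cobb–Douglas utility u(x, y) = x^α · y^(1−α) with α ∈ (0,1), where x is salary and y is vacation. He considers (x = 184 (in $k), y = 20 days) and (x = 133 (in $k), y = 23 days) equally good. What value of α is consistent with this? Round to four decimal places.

Indifference: 184^α · 20^(1−α) = 133^α · 23^(1−α).
Rearrange to (184/133)^α = (23/20)^(1−α) and take logs: α·0.3245866 = (1−α)·0.1397619.
Thus α·(0.4643485) = 0.1397619, so α = 0.1397619/0.4643485 ≈ 0.3010.

α ≈ 0.3010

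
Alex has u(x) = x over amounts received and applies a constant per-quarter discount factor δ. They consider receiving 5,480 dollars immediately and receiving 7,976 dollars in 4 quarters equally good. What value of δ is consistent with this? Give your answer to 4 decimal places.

Indifference means u(5480) = δ^4 · u(7976), so δ^4 = u(5480)/u(7976).
With u(x) = x: δ^4 = 5480/7976 = 0.68706.
Taking the 4th root: δ = 0.68706^(1/4) ≈ 0.9104.

δ ≈ 0.9104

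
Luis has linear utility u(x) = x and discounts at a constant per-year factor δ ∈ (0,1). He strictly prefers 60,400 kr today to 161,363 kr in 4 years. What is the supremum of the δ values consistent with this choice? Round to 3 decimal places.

Under u(x) = x this choice says 60400 > δ^4·161363.
Dividing by 161363: δ^4 < 0.37431. Both sides are positive, so the 4th root keeps the direction.
δ < 0.37431^(1/4) = 0.782.

δ < 0.782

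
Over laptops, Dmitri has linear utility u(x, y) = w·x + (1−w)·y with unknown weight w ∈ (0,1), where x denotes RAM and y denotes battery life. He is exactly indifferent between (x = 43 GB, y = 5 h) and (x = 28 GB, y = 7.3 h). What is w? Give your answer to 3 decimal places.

u(43,5) = u(28,7.3) means w·43 + (1−w)·5 = w·28 + (1−w)·7.3.
Collecting terms: w·15 = (1−w)·2.3.
Hence w = 2.3/(15+2.3) = 2.3/17.3 = 0.133.

w = 0.133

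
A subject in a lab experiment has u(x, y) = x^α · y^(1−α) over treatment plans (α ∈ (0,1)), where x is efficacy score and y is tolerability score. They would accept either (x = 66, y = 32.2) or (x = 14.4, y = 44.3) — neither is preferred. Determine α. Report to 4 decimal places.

α ≈ 0.1732

The Cobb–Douglas utilities coincide, so 66^α·32.2^(1−α) = 14.4^α·44.3^(1−α).
(66/14.4)^α = (44.3/32.2)^(1−α); take logs: α·ln(66/14.4) = (1−α)·ln(44.3/32.2), i.e. α·1.5224265 = (1−α)·0.3190182.
So α/(1−α) = (0.3190182)/(1.5224265) = 0.2095459, and α = 0.2095459/1.2095459 ≈ 0.1732.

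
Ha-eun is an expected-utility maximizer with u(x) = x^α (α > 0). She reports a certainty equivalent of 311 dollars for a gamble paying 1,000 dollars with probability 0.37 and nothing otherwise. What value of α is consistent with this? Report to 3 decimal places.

Since u(0) = 0, the lottery's EU is 0.37·1000^α.
Equating: 311^α = 0.37·1000^α, i.e. 0.3110^α = 0.37.
Take logs: α = ln 0.37 / ln(311/1000) ≈ 0.85127.

α ≈ 0.851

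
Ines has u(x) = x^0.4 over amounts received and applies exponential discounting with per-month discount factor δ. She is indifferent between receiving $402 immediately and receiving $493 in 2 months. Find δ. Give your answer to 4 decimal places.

Indifference means u(402) = δ^2 · u(493), so δ^2 = u(402)/u(493).
With u(x) = x^0.4: δ^2 = 402^0.4/493^0.4 = (402/493)^0.4 = 0.92162.
So δ = 0.92162^(1/2) ≈ 0.9600.

δ ≈ 0.9600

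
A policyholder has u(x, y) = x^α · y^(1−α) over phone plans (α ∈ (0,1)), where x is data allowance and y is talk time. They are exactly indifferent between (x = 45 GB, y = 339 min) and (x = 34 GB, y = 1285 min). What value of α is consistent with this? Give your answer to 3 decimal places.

α ≈ 0.826

Set the two utilities equal: 45^α·339^(1−α) = 34^α·1285^(1−α).
Rearrange to (45/34)^α = (1285/339)^(1−α) and take logs: α·0.280302 = (1−α)·1.332514.
With A = 0.280302 and B = 1.332514: α·A = (1−α)·B, so α = B/(A+B) = 1.332514/1.612816 ≈ 0.826.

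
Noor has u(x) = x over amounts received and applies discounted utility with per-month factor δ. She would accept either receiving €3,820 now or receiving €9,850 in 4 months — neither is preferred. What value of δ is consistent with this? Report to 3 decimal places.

The payoff in 4 months is discounted by δ^4, so u(3820) = δ^4·u(9850) and δ^4 = u(3820)/u(9850).
With u(x) = x: δ^4 = 3820/9850 = 0.38782.
Hence δ = (0.38782)^(1/4) = 0.78914.

δ ≈ 0.789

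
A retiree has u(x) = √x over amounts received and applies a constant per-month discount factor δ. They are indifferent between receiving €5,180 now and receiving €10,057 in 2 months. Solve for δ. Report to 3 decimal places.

δ ≈ 0.847

The payoff in 2 months is discounted by δ^2, so u(5180) = δ^2·u(10057) and δ^2 = u(5180)/u(10057).
Since u(x) = √x, δ^2 = √(5180/10057) = 0.71768.
Taking the square root: δ = 0.71768^(1/2) ≈ 0.847.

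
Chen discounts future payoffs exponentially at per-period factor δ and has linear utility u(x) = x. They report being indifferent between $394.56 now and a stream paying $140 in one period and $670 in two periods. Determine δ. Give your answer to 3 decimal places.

Present value of the stream is 140·δ + 670·δ². Indifference gives 140δ + 670δ² = 394.56.
So 670δ² + 140δ − 394.56 = 0.
By the quadratic formula (taking the positive root), δ = (−140 + √1077020.80) / 1340 ≈ 0.670.

δ ≈ 0.670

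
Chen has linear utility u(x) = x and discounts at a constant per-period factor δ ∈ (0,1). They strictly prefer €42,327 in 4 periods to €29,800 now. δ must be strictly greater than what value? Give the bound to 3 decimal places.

Under u(x) = x this choice says 29800 < δ^4·42327.
So δ^4 > 29800/42327 = 0.70404; taking the 4th root of both positive sides preserves the inequality.
δ > (29800/42327)^(1/4) ≈ 0.916.

δ > 0.916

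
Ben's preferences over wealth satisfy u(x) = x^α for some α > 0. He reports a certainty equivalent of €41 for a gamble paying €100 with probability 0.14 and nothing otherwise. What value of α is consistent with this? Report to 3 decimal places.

Since u(0) = 0, the lottery's EU is 0.14·100^α.
Setting u(41) equal to that: 41^α = 0.14·100^α ⇒ (41/100)^α = 0.14.
Take logs: α = ln 0.14 / ln(41/100) ≈ 2.20516.

α ≈ 2.205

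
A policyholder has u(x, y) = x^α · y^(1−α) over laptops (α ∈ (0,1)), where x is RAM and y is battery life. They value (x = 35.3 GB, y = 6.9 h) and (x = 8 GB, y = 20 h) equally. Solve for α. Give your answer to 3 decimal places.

α ≈ 0.418

Set the two utilities equal: 35.3^α·6.9^(1−α) = 8^α·20^(1−α).
Rearrange to (35.3/8)^α = (20/6.9)^(1−α) and take logs: α·1.484441 = (1−α)·1.064211.
With A = 1.484441 and B = 1.064211: α·A = (1−α)·B, so α = B/(A+B) = 1.064211/2.548652 ≈ 0.418.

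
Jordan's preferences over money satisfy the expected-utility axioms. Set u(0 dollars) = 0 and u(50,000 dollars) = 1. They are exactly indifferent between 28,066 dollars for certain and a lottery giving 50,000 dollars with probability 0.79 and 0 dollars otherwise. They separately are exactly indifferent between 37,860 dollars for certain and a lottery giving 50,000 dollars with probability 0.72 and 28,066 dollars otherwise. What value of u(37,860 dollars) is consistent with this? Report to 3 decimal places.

From the first indifference, u(28,066 dollars) = 0.79·u(50,000 dollars) + 0.21·u(0 dollars) = 0.79·1 + 0.21·0 = 0.79.
The second indifference gives u(37,860 dollars) = 0.72·u(50,000 dollars) + 0.28·u(28,066 dollars) = 0.72·1.00 + 0.28·0.79 = 0.9412.

0.941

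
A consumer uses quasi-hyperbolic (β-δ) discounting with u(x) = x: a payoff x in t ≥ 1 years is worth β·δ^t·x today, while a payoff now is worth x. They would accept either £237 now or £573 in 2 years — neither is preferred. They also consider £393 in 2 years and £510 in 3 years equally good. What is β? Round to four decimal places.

The second indifference involves only future payoffs, so β cancels: β·δ^2·393 = β·δ^3·510, giving δ = 393/510 = 0.77059.
Substituting δ into 237 = β·δ^2·573: β = 237/(340.251) ≈ 0.6965.

β ≈ 0.6965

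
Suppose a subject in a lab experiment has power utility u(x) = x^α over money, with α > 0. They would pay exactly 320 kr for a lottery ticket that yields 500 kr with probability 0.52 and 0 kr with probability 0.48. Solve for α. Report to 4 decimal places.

Since u(0) = 0, the lottery's EU is 0.52·500^α.
Equating: 320^α = 0.52·500^α, i.e. 0.6400^α = 0.52.
α = ln(0.52) / ln(320/500) = -0.6539265/-0.4462871 ≈ 1.4653.

α ≈ 1.4653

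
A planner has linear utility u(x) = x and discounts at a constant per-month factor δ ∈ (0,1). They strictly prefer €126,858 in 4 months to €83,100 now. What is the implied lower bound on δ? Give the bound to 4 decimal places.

Under u(x) = x this choice says 83100 < δ^4·126858.
Dividing by 126858: δ^4 > 0.65506. Both sides are positive, so the 4th root keeps the direction.
δ > (83100/126858)^(1/4) ≈ 0.8996.

δ > 0.8996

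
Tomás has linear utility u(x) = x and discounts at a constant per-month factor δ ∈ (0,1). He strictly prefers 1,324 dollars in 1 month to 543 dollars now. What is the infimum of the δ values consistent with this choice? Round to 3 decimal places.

δ > 0.410

Comparing present values: 543 < δ·1324.
Dividing through by 1324 gives δ > 0.41012.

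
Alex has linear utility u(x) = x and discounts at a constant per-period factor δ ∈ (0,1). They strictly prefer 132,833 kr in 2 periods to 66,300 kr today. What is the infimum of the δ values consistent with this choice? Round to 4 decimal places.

δ > 0.7065

Under u(x) = x this choice says 66300 < δ^2·132833.
Dividing by 132833: δ^2 > 0.49912. Both sides are positive, so the square root keeps the direction.
δ > (66300/132833)^(1/2) ≈ 0.7065.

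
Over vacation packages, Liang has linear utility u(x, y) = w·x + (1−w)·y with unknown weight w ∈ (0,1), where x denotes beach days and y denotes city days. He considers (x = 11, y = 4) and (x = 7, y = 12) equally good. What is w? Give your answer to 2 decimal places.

Equating utilities: w·11 + (1−w)·4 = w·7 + (1−w)·12.
w·(11−7) = (1−w)·(12−4), i.e. w·4 = (1−w)·8.
The marginal rate of substitution is 8/4, so w = 8/(4+8) = 0.67.

w = 0.67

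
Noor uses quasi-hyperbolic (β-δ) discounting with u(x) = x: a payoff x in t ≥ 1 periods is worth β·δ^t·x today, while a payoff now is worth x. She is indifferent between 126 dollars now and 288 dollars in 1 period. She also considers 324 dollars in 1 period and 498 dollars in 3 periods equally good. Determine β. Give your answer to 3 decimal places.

From the later pair, β·δ^1·324 = β·δ^3·498; dividing through, δ^2 = 324/498 = 0.65060, so δ = 0.80660.
Substituting δ into 126 = β·δ·288: β = 126/(232.301) ≈ 0.542.

β ≈ 0.542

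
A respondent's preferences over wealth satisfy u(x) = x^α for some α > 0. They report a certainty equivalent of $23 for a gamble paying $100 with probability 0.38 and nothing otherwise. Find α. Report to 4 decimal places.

α ≈ 0.6584

The lottery's expected utility is 0.38·u(100) + 0.62·u(0) = 0.38·100^α (since u(0) = 0 for α > 0).
Setting u(23) equal to that: 23^α = 0.38·100^α ⇒ (23/100)^α = 0.38.
Take logs: α = ln 0.38 / ln(23/100) ≈ 0.658366.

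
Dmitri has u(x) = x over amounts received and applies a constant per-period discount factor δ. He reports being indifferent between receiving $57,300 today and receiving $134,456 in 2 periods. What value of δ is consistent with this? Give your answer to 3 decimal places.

δ ≈ 0.653

Indifference means u(57300) = δ^2 · u(134456), so δ^2 = u(57300)/u(134456).
With u(x) = x: δ^2 = 57300/134456 = 0.42616.
Taking the square root: δ = 0.42616^(1/2) ≈ 0.653.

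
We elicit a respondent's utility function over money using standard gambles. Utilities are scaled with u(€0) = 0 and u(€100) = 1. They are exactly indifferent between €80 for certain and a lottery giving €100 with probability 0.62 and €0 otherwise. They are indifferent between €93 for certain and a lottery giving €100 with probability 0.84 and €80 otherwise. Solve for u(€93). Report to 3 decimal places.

0.939

First, u(€80) = 0.62·u(€100) + 0.38·u(€0) = 0.62.
Chaining: u(€93) = 0.84·1.00 + 0.16·0.62 = 0.9392.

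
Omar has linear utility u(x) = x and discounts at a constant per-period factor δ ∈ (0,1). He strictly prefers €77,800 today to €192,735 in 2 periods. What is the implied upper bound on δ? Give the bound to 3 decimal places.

δ < 0.635

Comparing present values: 77800 > δ^2·192735.
Dividing by 192735: δ^2 < 0.40366. Both sides are positive, so the square root keeps the direction.
δ < 0.40366^(1/2) = 0.635.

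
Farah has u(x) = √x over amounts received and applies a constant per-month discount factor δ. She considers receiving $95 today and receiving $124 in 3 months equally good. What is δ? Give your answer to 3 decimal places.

Indifference means u(95) = δ^3 · u(124), so δ^3 = u(95)/u(124).
With u(x) = √x: δ^3 = √95/√124 = √(95/124) = 0.87529.
Taking the cube root: δ = 0.87529^(1/3) ≈ 0.957.

δ ≈ 0.957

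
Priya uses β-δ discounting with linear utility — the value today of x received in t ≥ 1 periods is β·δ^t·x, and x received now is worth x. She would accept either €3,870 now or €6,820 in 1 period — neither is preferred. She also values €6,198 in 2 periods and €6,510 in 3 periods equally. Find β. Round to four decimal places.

Both payoffs in the second observation are in the future, so β drops out: δ^2·6198 = δ^3·6510 ⇒ δ = 6198/6510 = 0.95207.
The first indifference: 3870 = β·δ·6820, so β = 3870/(δ·6820) = 3870/(0.95207·6820) ≈ 0.5960.

β ≈ 0.5960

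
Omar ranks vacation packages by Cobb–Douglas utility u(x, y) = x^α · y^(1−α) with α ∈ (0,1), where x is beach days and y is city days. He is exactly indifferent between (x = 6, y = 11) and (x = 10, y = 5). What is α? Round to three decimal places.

The Cobb–Douglas utilities coincide, so 6^α·11^(1−α) = 10^α·5^(1−α).
Taking logs: α·ln 6 + (1−α)·ln 11 = α·ln 10 + (1−α)·ln 5, i.e. α·-0.510826 = (1−α)·-0.788457.
With A = -0.510826 and B = -0.788457: α·A = (1−α)·B, so α = B/(A+B) = -0.788457/-1.299283 ≈ 0.607.

α ≈ 0.607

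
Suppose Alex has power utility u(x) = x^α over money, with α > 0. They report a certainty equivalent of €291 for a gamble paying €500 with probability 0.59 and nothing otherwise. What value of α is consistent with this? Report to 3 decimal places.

The lottery's expected utility is 0.59·u(500) + 0.41·u(0) = 0.59·500^α (since u(0) = 0 for α > 0).
Equating: 291^α = 0.59·500^α, i.e. 0.5820^α = 0.59.
Taking logs: α·ln(291/500) = ln(0.59), so α = -0.527633 / -0.541285 ≈ 0.975.

α ≈ 0.975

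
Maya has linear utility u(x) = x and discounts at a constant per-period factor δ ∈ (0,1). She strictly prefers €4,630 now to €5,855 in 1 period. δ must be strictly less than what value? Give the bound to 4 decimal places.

δ < 0.7908

The preference means 4630 > δ·5855.
So δ < 4630/5855 = 0.79078.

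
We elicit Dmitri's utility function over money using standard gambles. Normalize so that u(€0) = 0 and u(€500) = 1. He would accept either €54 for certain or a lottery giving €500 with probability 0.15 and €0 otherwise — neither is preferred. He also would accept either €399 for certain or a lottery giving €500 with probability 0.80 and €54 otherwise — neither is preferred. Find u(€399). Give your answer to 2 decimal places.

From the first indifference, u(€54) = 0.15·u(€500) + 0.85·u(€0) = 0.15·1 + 0.85·0 = 0.15.
The second indifference gives u(€399) = 0.80·u(€500) + 0.20·u(€54) = 0.80·1.00 + 0.20·0.15 = 0.8300.

0.83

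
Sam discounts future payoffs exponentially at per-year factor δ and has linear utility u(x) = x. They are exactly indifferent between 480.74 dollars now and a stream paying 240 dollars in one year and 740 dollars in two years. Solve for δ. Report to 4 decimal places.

Present value of the stream is 240·δ + 740·δ². Indifference gives 240δ + 740δ² = 480.74.
That is, 740δ² + 240δ − 480.74 = 0, a quadratic in δ.
The positive root is δ = [−240 + √(240² + 4·740·480.74)] / (2·740) = (−240 + 1216.795)/1480 ≈ 0.6600.

δ ≈ 0.6600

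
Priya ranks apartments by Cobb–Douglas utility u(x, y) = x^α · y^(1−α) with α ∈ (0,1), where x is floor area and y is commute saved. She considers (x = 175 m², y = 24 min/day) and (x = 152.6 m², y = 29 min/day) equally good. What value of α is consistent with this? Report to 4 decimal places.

Set the two utilities equal: 175^α·24^(1−α) = 152.6^α·29^(1−α).
Taking logs: α·ln 175 + (1−α)·ln 24 = α·ln 152.6 + (1−α)·ln 29, i.e. α·0.1369659 = (1−α)·0.1892420.
So α/(1−α) = (0.1892420)/(0.1369659) = 1.3816724, and α = 1.3816724/2.3816724 ≈ 0.5801.

α ≈ 0.5801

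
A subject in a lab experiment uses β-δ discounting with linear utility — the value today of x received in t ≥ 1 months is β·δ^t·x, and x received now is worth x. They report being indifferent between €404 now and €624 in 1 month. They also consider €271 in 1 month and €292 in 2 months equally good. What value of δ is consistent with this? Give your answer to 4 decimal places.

The second indifference involves only future payoffs, so β cancels: β·δ^1·271 = β·δ^2·292, giving δ = 271/292 = 0.92808.

δ ≈ 0.9281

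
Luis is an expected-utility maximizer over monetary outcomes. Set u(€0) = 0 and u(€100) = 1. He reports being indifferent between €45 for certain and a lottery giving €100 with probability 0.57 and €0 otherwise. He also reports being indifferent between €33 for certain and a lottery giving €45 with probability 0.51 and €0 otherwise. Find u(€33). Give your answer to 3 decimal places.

0.291

First, u(€45) = 0.57·u(€100) + 0.43·u(€0) = 0.57.
The second indifference gives u(€33) = 0.51·u(€45) + 0.49·u(€0) = 0.51·0.57 + 0.49·0.00 = 0.2907.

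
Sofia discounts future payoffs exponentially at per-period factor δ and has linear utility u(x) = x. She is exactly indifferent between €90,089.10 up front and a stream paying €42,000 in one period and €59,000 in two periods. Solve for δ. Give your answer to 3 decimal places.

Present value of the stream is 42000·δ + 59000·δ². Indifference gives 42000δ + 59000δ² = 90089.10.
So 59000δ² + 42000δ − 90089.10 = 0.
δ = (−42000 + √(42000² + 4·59000·90089.10)) / (2·59000) = (−42000 + √23025027600.00) / 118000 ≈ 0.930.

δ ≈ 0.930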